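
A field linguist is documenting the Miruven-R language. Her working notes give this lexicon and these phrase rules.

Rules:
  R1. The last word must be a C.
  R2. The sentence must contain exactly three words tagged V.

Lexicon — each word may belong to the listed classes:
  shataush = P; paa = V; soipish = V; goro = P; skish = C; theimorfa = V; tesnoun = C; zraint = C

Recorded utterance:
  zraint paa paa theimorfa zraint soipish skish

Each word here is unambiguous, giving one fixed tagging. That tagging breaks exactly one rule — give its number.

2

Fixed tagging: C V V V C V C.
Rule check: R1 pass, R2 fail.
Only rule 2 fails.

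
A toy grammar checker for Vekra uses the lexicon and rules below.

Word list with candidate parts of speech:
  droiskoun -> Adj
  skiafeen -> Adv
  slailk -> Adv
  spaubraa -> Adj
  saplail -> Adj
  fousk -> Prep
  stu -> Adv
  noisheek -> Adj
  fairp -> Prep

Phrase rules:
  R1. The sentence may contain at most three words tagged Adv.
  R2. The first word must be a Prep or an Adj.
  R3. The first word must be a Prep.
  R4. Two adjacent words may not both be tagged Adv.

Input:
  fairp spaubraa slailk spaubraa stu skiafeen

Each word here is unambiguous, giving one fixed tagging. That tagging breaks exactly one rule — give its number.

4

Fixed tagging: Prep Adj Adv Adj Adv Adv.
Applying the rules: R1 ✓, R2 ✓, R3 ✓, R4 ✗.
Only rule 4 fails.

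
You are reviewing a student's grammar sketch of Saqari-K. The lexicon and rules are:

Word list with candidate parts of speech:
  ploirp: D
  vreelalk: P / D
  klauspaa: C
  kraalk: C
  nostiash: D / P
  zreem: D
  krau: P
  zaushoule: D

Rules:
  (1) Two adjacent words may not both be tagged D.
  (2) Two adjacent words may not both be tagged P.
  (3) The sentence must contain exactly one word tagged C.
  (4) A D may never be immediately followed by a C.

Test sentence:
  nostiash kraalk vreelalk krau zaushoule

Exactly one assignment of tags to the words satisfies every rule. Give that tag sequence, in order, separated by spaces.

P C D P D

Candidates per position — 1:nostiash {D,P}; 2:kraalk {C}; 3:vreelalk {P,D}; 4:krau {P}; 5:zaushoule {D}.
Position 1: tagging it D would leave rule 4 unsatisfiable, so it must be P.
Position 3: tagging it P would leave rule 2 unsatisfiable, so it must be D.
The unique satisfying tagging is: P C D P D.
Verifying each rule — rule 1 satisfied; rule 2 satisfied; rule 3 satisfied; rule 4 satisfied.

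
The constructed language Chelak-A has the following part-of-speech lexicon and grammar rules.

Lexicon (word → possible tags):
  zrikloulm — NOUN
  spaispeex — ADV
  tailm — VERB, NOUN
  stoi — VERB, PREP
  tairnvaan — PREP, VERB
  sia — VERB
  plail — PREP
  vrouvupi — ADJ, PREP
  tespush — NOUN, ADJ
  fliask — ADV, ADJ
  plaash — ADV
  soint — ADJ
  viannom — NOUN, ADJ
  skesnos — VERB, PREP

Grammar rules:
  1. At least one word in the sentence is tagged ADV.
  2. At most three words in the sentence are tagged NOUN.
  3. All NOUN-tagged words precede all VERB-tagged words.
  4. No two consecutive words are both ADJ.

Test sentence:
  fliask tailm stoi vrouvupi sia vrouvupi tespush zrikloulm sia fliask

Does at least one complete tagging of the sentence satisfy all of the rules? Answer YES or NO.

NO

Candidates per position — 1:fliask {ADV,ADJ}; 2:tailm {VERB,NOUN}; 3:stoi {VERB,PREP}; 4:vrouvupi {ADJ,PREP}; 5:sia {VERB}; 6:vrouvupi {ADJ,PREP}; 7:tespush {NOUN,ADJ}; 8:zrikloulm {NOUN}; 9:sia {VERB}; 10:fliask {ADV,ADJ}.
Rule 3 cannot be satisfied by any choice of tags from the lexicon.
So there is no consistent tagging.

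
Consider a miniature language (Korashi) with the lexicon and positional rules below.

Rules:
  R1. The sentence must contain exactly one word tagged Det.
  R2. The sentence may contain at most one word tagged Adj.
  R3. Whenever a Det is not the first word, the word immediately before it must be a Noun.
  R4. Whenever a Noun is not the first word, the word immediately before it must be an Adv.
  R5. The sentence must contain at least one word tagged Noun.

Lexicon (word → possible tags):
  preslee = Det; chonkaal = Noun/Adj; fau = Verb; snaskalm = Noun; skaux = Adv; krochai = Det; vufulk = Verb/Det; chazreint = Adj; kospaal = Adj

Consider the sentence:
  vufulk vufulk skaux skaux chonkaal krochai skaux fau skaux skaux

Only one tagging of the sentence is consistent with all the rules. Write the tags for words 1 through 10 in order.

Verb Verb Adv Adv Noun Det Adv Verb Adv Adv

Candidates per position — 1:vufulk {Verb,Det}; 2:vufulk {Verb,Det}; 3:skaux {Adv}; 4:skaux {Adv}; 5:chonkaal {Noun,Adj}; 6:krochai {Det}; 7:skaux {Adv}; 8:fau {Verb}; 9:skaux {Adv}; 10:skaux {Adv}.
Position 1: tagging it Det would leave rule 1 unsatisfiable, so it must be Verb.
Position 2: tagging it Det would leave rule 1 unsatisfiable, so it must be Verb.
Position 5: tagging it Adj would leave rule 3 unsatisfiable, so it must be Noun.
The unique satisfying tagging is: Verb Verb Adv Adv Noun Det Adv Verb Adv Adv.
Rule-by-rule: rule 1 ok; rule 2 ok; rule 3 ok; rule 4 ok; rule 5 ok.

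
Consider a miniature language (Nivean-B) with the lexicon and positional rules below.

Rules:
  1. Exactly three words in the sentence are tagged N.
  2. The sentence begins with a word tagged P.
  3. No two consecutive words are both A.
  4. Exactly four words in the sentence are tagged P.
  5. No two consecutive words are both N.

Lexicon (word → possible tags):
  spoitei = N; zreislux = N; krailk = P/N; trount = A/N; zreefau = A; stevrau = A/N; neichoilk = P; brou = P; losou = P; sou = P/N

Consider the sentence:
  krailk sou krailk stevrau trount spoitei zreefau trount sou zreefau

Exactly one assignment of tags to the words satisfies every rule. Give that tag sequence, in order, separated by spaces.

Candidates per position — 1:krailk {P,N}; 2:sou {P,N}; 3:krailk {P,N}; 4:stevrau {A,N}; 5:trount {A,N}; 6:spoitei {N}; 7:zreefau {A}; 8:trount {A,N}; 9:sou {P,N}; 10:zreefau {A}.
Word 1 cannot be N — rule 2 would then fail for every completion. It is P.
Word 2 cannot be N — rule 4 would then fail for every completion. It is P.
Word 3 cannot be N — rule 4 would then fail for every completion. It is P.
Word 5 cannot be N — rule 5 would then fail for every completion. It is A.
Word 8 cannot be A — rule 3 would then fail for every completion. It is N.
Word 9 cannot be N — rule 4 would then fail for every completion. It is P.
Word 4 cannot be A — rule 1 would then fail for every completion. It is N.
The only consistent sequence is: P P P N A N A N P A.
Checking: rule 1 ✓; rule 2 ✓; rule 3 ✓; rule 4 ✓; rule 5 ✓.

P P P N A N A N P A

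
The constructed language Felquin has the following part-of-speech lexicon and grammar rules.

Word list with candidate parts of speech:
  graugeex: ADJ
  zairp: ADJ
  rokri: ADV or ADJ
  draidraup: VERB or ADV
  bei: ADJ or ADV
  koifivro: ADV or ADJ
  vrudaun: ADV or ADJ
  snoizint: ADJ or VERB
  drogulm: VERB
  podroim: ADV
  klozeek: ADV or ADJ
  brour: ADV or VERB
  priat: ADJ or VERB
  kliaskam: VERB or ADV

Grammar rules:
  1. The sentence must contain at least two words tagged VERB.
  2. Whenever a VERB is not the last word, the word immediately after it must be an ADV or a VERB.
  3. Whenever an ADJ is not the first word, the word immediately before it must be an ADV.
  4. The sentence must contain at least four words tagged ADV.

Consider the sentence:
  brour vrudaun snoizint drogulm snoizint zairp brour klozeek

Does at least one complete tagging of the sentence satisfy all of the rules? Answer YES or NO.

NO

Candidates per position — 1:brour {ADV,VERB}; 2:vrudaun {ADV,ADJ}; 3:snoizint {ADJ,VERB}; 4:drogulm {VERB}; 5:snoizint {ADJ,VERB}; 6:zairp {ADJ}; 7:brour {ADV,VERB}; 8:klozeek {ADV,ADJ}.
Rule 2 cannot be satisfied by any choice of tags from the lexicon.
So there is no consistent tagging.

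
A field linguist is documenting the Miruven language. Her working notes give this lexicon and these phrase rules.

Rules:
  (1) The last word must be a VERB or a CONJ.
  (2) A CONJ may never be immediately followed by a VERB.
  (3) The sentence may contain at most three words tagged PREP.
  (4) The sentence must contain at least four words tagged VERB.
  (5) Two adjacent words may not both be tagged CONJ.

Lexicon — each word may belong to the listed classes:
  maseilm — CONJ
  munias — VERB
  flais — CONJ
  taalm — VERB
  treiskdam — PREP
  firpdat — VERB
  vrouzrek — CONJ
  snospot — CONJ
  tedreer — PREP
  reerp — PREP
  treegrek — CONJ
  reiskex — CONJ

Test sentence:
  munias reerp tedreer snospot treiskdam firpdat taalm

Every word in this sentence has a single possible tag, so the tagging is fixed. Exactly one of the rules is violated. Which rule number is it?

4

Fixed tagging: VERB PREP PREP CONJ PREP VERB VERB.
Checking each rule: R1 ✓, R2 ✓, R3 ✓, R4 ✗, R5 ✓.
Only rule 4 fails.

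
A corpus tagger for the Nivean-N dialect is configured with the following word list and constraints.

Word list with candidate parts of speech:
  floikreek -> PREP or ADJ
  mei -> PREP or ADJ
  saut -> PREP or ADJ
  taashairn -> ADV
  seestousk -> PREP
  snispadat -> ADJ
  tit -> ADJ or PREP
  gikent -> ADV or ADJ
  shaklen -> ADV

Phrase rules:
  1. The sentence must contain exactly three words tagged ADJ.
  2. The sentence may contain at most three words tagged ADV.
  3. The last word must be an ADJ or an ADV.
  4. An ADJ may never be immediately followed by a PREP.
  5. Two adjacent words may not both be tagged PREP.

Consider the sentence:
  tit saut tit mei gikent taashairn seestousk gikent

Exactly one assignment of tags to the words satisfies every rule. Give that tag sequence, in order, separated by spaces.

Candidates per position — 1:tit {ADJ,PREP}; 2:saut {PREP,ADJ}; 3:tit {ADJ,PREP}; 4:mei {PREP,ADJ}; 5:gikent {ADV,ADJ}; 6:taashairn {ADV}; 7:seestousk {PREP}; 8:gikent {ADV,ADJ}.
The remaining ambiguous positions (1, 2, 3, 4, 5, 8) are resolved jointly — only one combination satisfies every rule.
That leaves exactly one tagging: PREP ADJ ADJ ADJ ADV ADV PREP ADV.
Verifying each rule — rule 1 satisfied; rule 2 satisfied; rule 3 satisfied; rule 4 satisfied; rule 5 satisfied.

PREP ADJ ADJ ADJ ADV ADV PREP ADV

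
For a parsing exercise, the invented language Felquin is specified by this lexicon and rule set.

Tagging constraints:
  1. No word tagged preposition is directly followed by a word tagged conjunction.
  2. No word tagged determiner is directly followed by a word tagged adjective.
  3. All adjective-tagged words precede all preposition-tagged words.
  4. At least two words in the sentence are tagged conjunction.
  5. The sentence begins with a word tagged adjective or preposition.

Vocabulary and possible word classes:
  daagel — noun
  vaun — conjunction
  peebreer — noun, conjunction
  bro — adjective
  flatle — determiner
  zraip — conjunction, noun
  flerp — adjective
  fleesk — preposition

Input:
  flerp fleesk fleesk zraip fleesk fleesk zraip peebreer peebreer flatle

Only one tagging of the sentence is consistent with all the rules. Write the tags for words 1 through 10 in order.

Candidates per position — 1:flerp {adjective}; 2:fleesk {preposition}; 3:fleesk {preposition}; 4:zraip {conjunction,noun}; 5:fleesk {preposition}; 6:fleesk {preposition}; 7:zraip {conjunction,noun}; 8:peebreer {noun,conjunction}; 9:peebreer {noun,conjunction}; 10:flatle {determiner}.
If word 4 were conjunction, no tagging could satisfy rule 1; so word 4 is noun.
If word 7 were conjunction, no tagging could satisfy rule 1; so word 7 is noun.
If word 8 were noun, no tagging could satisfy rule 4; so word 8 is conjunction.
If word 9 were noun, no tagging could satisfy rule 4; so word 9 is conjunction.
That leaves exactly one tagging: adjective preposition preposition noun preposition preposition noun conjunction conjunction determiner.
Rule-by-rule: rule 1 ✓; rule 2 ✓; rule 3 ✓; rule 4 ✓; rule 5 ✓.

adjective preposition preposition noun preposition preposition noun conjunction conjunction determiner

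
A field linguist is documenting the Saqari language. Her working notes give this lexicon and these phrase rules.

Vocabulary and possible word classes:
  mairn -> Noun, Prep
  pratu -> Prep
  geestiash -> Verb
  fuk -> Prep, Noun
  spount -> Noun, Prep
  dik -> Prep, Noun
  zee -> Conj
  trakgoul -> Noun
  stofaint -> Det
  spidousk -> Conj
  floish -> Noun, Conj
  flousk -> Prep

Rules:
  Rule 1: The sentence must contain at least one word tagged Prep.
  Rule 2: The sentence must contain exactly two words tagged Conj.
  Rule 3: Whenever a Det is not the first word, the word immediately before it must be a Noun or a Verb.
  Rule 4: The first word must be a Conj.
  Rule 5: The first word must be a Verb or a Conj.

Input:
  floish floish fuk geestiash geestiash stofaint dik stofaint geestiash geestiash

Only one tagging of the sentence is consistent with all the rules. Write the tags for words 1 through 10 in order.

Conj Conj Prep Verb Verb Det Noun Det Verb Verb

Candidates per position — 1:floish {Noun,Conj}; 2:floish {Noun,Conj}; 3:fuk {Prep,Noun}; 4:geestiash {Verb}; 5:geestiash {Verb}; 6:stofaint {Det}; 7:dik {Prep,Noun}; 8:stofaint {Det}; 9:geestiash {Verb}; 10:geestiash {Verb}.
If word 1 were Noun, no tagging could satisfy rule 2; so word 1 is Conj.
If word 2 were Noun, no tagging could satisfy rule 2; so word 2 is Conj.
If word 7 were Prep, no tagging could satisfy rule 3; so word 7 is Noun.
If word 3 were Noun, no tagging could satisfy rule 1; so word 3 is Prep.
So the tagging must be: Conj Conj Prep Verb Verb Det Noun Det Verb Verb.
Verifying each rule — rule 1 ok; rule 2 ok; rule 3 ok; rule 4 ok; rule 5 ok.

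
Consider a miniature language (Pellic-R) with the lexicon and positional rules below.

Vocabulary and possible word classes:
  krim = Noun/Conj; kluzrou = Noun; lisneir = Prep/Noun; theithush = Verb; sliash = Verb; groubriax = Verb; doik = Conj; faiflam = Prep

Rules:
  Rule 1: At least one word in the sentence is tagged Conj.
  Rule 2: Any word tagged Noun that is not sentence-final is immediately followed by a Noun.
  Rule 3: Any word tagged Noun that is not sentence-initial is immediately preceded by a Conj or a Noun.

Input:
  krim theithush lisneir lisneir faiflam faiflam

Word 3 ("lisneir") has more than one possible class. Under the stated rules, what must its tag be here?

Prep

Candidates per position — 1:krim {Noun,Conj}; 2:theithush {Verb}; 3:lisneir {Prep,Noun}; 4:lisneir {Prep,Noun}; 5:faiflam {Prep}; 6:faiflam {Prep}.
Word 1 cannot be Noun — rule 1 would then fail for every completion. It is Conj.
Word 3 cannot be Noun — rule 2 would then fail for every completion. It is Prep.
Word 4 cannot be Noun — rule 2 would then fail for every completion. It is Prep.
The unique satisfying tagging is: Conj Verb Prep Prep Prep Prep.
Verifying each rule — rule 1 satisfied; rule 2 satisfied; rule 3 satisfied.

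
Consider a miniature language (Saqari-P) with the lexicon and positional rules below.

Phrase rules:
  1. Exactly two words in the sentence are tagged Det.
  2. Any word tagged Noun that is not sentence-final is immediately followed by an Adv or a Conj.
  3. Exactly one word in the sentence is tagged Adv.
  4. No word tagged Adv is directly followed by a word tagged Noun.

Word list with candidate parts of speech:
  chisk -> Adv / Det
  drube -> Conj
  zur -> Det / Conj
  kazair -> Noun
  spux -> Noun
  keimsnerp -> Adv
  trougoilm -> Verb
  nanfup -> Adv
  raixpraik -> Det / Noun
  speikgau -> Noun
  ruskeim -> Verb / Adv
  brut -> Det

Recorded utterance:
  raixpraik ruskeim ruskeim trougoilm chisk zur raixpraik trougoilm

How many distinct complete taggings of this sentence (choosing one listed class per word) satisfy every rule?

Candidates per position — 1:raixpraik {Det,Noun}; 2:ruskeim {Verb,Adv}; 3:ruskeim {Verb,Adv}; 4:trougoilm {Verb}; 5:chisk {Adv,Det}; 6:zur {Det,Conj}; 7:raixpraik {Det,Noun}; 8:trougoilm {Verb}.
There are 64 candidate sequences in total.
The sequences that satisfy every rule: Det Verb Verb Verb Adv Conj Det Verb; Noun Adv Verb Verb Det Conj Det Verb.
Count = 2.

2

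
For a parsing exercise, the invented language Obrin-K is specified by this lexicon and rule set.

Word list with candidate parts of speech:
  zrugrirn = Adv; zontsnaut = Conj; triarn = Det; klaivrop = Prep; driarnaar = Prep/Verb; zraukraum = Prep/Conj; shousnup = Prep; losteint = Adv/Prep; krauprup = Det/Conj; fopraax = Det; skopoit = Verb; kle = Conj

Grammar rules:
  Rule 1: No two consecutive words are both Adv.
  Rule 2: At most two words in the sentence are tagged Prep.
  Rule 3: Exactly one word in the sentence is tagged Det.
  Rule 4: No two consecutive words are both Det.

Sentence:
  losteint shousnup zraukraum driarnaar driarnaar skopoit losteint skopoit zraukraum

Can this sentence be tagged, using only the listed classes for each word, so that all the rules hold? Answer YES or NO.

NO

Candidates per position — 1:losteint {Adv,Prep}; 2:shousnup {Prep}; 3:zraukraum {Prep,Conj}; 4:driarnaar {Prep,Verb}; 5:driarnaar {Prep,Verb}; 6:skopoit {Verb}; 7:losteint {Adv,Prep}; 8:skopoit {Verb}; 9:zraukraum {Prep,Conj}.
Rule 3 cannot be satisfied by any choice of tags from the lexicon.
So there is no consistent tagging.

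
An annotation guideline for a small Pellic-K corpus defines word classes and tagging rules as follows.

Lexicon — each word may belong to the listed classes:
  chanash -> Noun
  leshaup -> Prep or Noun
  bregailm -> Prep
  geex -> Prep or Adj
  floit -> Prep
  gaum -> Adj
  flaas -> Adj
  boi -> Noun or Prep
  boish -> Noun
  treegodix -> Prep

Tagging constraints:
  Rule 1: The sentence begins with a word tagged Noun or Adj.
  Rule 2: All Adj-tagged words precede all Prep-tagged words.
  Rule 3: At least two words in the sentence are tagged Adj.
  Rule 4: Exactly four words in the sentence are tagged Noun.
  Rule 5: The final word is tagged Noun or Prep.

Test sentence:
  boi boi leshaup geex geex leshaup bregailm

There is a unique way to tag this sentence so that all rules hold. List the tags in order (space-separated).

Candidates per position — 1:boi {Noun,Prep}; 2:boi {Noun,Prep}; 3:leshaup {Prep,Noun}; 4:geex {Prep,Adj}; 5:geex {Prep,Adj}; 6:leshaup {Prep,Noun}; 7:bregailm {Prep}.
At position 1, choosing Prep makes rule 1 impossible to satisfy; hence Noun.
At position 2, choosing Prep makes rule 4 impossible to satisfy; hence Noun.
At position 3, choosing Prep makes rule 4 impossible to satisfy; hence Noun.
At position 4, choosing Prep makes rule 3 impossible to satisfy; hence Adj.
At position 5, choosing Prep makes rule 3 impossible to satisfy; hence Adj.
At position 6, choosing Prep makes rule 4 impossible to satisfy; hence Noun.
The only consistent sequence is: Noun Noun Noun Adj Adj Noun Prep.
Rule-by-rule: rule 1 ok; rule 2 ok; rule 3 ok; rule 4 ok; rule 5 ok.

Noun Noun Noun Adj Adj Noun Prep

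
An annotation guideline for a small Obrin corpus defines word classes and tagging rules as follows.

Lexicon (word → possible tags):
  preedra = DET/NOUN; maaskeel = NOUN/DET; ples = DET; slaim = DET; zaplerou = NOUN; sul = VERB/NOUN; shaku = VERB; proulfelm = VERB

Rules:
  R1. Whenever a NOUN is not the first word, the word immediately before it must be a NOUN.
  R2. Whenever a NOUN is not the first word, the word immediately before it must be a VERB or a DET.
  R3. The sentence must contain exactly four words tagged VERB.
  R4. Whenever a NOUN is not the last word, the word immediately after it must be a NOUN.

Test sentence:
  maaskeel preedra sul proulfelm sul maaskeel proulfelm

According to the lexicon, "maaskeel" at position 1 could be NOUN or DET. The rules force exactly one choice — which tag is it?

Candidates per position — 1:maaskeel {NOUN,DET}; 2:preedra {DET,NOUN}; 3:sul {VERB,NOUN}; 4:proulfelm {VERB}; 5:sul {VERB,NOUN}; 6:maaskeel {NOUN,DET}; 7:proulfelm {VERB}.
At position 1, choosing NOUN makes rule 4 impossible to satisfy; hence DET.
At position 2, choosing NOUN makes rule 1 impossible to satisfy; hence DET.
At position 3, choosing NOUN makes rule 1 impossible to satisfy; hence VERB.
At position 5, choosing NOUN makes rule 1 impossible to satisfy; hence VERB.
At position 6, choosing NOUN makes rule 1 impossible to satisfy; hence DET.
So the tagging must be: DET DET VERB VERB VERB DET VERB.
Verifying each rule — rule 1 ok; rule 2 ok; rule 3 ok; rule 4 ok.

DET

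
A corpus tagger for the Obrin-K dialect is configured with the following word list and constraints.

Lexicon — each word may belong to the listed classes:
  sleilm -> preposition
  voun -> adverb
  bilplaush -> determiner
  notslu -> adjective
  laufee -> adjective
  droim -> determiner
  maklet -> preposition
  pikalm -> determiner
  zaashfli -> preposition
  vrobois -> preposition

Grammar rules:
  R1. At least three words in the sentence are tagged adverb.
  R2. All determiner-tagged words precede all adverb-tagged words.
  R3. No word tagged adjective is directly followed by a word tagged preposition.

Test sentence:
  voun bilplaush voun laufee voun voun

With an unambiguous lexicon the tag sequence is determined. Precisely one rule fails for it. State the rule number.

Fixed tagging: adverb determiner adverb adjective adverb adverb.
Applying the rules: R1 ✓, R2 ✗, R3 ✓.
Only rule 2 fails.

2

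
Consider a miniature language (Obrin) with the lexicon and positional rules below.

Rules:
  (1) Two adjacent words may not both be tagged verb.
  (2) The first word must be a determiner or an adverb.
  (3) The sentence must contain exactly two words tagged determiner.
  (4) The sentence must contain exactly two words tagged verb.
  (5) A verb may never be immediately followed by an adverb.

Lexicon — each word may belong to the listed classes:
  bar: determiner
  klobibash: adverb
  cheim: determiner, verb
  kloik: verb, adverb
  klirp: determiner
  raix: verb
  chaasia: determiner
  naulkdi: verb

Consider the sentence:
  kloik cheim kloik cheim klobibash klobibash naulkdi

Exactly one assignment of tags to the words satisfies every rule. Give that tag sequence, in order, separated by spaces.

Candidates per position — 1:kloik {verb,adverb}; 2:cheim {determiner,verb}; 3:kloik {verb,adverb}; 4:cheim {determiner,verb}; 5:klobibash {adverb}; 6:klobibash {adverb}; 7:naulkdi {verb}.
Position 1: tagging it verb would leave rule 2 unsatisfiable, so it must be adverb.
Position 2: tagging it verb would leave rule 3 unsatisfiable, so it must be determiner.
Position 4: tagging it verb would leave rule 3 unsatisfiable, so it must be determiner.
Position 3: tagging it adverb would leave rule 4 unsatisfiable, so it must be verb.
That leaves exactly one tagging: adverb determiner verb determiner adverb adverb verb.
Rule-by-rule: rule 1 holds; rule 2 holds; rule 3 holds; rule 4 holds; rule 5 holds.

adverb determiner verb determiner adverb adverb verb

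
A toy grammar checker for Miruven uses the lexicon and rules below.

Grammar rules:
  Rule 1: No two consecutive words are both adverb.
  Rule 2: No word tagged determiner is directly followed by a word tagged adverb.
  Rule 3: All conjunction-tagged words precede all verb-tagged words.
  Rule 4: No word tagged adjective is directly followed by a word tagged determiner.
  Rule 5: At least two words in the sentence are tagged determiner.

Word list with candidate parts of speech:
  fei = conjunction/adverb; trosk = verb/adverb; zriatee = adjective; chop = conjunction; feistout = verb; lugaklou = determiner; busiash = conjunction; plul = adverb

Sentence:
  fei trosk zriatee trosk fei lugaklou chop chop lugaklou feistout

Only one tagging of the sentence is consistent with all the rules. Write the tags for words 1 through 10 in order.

Candidates per position — 1:fei {conjunction,adverb}; 2:trosk {verb,adverb}; 3:zriatee {adjective}; 4:trosk {verb,adverb}; 5:fei {conjunction,adverb}; 6:lugaklou {determiner}; 7:chop {conjunction}; 8:chop {conjunction}; 9:lugaklou {determiner}; 10:feistout {verb}.
Word 2 cannot be verb — rule 3 would then fail for every completion. It is adverb.
Word 4 cannot be verb — rule 3 would then fail for every completion. It is adverb.
Word 5 cannot be adverb — rule 1 would then fail for every completion. It is conjunction.
Word 1 cannot be adverb — rule 1 would then fail for every completion. It is conjunction.
The unique satisfying tagging is: conjunction adverb adjective adverb conjunction determiner conjunction conjunction determiner verb.
Check: rule 1 ok; rule 2 ok; rule 3 ok; rule 4 ok; rule 5 ok.

conjunction adverb adjective adverb conjunction determiner conjunction conjunction determiner verb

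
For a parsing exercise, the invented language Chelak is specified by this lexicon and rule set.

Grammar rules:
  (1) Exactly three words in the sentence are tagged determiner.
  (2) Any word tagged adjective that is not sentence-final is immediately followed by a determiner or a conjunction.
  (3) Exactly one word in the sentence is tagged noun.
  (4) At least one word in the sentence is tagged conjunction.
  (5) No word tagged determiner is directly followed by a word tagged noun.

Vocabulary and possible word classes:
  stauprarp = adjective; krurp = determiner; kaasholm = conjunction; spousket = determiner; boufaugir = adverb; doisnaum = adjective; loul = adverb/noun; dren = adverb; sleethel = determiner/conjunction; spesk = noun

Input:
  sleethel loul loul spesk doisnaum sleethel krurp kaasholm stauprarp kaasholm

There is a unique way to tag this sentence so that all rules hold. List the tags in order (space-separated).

Candidates per position — 1:sleethel {determiner,conjunction}; 2:loul {adverb,noun}; 3:loul {adverb,noun}; 4:spesk {noun}; 5:doisnaum {adjective}; 6:sleethel {determiner,conjunction}; 7:krurp {determiner}; 8:kaasholm {conjunction}; 9:stauprarp {adjective}; 10:kaasholm {conjunction}.
At position 1, choosing conjunction makes rule 1 impossible to satisfy; hence determiner.
At position 2, choosing noun makes rule 3 impossible to satisfy; hence adverb.
At position 3, choosing noun makes rule 3 impossible to satisfy; hence adverb.
At position 6, choosing conjunction makes rule 1 impossible to satisfy; hence determiner.
The unique satisfying tagging is: determiner adverb adverb noun adjective determiner determiner conjunction adjective conjunction.
Check: rule 1 ok; rule 2 ok; rule 3 ok; rule 4 ok; rule 5 ok.

determiner adverb adverb noun adjective determiner determiner conjunction adjective conjunction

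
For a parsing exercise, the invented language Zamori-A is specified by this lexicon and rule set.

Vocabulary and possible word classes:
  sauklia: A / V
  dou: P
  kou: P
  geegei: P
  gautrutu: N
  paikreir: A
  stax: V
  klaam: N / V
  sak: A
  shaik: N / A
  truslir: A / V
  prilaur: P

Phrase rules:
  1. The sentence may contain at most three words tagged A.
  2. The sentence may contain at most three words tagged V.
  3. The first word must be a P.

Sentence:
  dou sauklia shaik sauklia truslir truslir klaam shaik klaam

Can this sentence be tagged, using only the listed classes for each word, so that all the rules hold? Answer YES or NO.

YES

Candidates per position — 1:dou {P}; 2:sauklia {A,V}; 3:shaik {N,A}; 4:sauklia {A,V}; 5:truslir {A,V}; 6:truslir {A,V}; 7:klaam {N,V}; 8:shaik {N,A}; 9:klaam {N,V}.
One satisfying assignment: P A N A V A V N N.
Checking: rule 1 holds; rule 2 holds; rule 3 holds.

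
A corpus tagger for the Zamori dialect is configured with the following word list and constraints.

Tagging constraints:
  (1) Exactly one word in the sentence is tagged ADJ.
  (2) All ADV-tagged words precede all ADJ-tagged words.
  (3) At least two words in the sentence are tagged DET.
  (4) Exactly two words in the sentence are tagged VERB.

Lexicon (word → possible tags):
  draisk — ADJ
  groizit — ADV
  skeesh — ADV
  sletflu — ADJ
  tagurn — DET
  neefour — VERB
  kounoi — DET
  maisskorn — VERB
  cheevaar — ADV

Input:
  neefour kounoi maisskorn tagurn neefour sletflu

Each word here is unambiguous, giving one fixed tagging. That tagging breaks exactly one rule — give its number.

4

Fixed tagging: VERB DET VERB DET VERB ADJ.
Rule check: R1 ok, R2 ok, R3 ok, R4 fails.
Only rule 4 fails.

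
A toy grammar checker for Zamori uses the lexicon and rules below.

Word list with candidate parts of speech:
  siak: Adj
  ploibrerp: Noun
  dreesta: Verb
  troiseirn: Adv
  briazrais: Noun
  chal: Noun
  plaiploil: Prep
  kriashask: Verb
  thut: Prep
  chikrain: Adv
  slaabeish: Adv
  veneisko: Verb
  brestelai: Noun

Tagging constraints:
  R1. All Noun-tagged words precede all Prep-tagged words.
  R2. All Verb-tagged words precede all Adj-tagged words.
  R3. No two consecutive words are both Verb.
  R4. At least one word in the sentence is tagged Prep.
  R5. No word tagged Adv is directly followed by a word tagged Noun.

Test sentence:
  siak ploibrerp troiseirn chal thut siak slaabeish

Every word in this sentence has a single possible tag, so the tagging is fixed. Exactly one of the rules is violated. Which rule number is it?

Fixed tagging: Adj Noun Adv Noun Prep Adj Adv.
Applying the rules: R1 ✓, R2 ✓, R3 ✓, R4 ✓, R5 ✗.
Only rule 5 fails.

5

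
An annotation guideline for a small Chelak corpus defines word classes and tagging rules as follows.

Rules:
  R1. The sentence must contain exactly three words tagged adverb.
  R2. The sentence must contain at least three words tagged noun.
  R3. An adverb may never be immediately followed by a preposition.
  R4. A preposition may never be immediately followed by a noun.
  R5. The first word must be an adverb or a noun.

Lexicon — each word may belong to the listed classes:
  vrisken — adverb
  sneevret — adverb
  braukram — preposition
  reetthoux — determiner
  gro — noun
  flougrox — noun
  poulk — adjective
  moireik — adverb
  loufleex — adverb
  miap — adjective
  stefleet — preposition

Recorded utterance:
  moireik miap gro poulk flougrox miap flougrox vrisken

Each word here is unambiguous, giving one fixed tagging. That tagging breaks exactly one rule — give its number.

Fixed tagging: adverb adjective noun adjective noun adjective noun adverb.
Checking each rule: R1 ✗, R2 ✓, R3 ✓, R4 ✓, R5 ✓.
Only rule 1 fails.

1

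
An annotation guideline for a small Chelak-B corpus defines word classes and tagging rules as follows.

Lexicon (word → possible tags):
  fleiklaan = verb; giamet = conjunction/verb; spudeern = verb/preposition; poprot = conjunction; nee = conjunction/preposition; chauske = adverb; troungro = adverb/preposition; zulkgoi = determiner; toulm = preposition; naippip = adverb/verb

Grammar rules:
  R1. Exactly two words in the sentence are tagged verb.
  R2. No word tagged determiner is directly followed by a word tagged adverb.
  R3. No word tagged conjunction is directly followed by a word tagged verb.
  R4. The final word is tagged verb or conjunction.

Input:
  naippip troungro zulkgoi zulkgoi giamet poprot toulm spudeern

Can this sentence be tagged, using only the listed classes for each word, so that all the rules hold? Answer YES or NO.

YES

Candidates per position — 1:naippip {adverb,verb}; 2:troungro {adverb,preposition}; 3:zulkgoi {determiner}; 4:zulkgoi {determiner}; 5:giamet {conjunction,verb}; 6:poprot {conjunction}; 7:toulm {preposition}; 8:spudeern {verb,preposition}.
One satisfying assignment: adverb preposition determiner determiner verb conjunction preposition verb.
Check: rule 1 ok; rule 2 ok; rule 3 ok; rule 4 ok.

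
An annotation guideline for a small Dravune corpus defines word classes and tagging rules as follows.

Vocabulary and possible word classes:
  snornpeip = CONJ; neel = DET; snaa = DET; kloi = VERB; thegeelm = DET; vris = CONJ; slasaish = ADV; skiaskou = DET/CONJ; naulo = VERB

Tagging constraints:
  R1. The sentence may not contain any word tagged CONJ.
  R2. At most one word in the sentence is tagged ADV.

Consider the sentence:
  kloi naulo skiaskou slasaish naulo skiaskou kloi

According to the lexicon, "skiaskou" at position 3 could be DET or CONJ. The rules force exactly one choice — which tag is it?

Candidates per position — 1:kloi {VERB}; 2:naulo {VERB}; 3:skiaskou {DET,CONJ}; 4:slasaish {ADV}; 5:naulo {VERB}; 6:skiaskou {DET,CONJ}; 7:kloi {VERB}.
Word 3 cannot be CONJ — rule 1 would then fail for every completion. It is DET.
Word 6 cannot be CONJ — rule 1 would then fail for every completion. It is DET.
The unique satisfying tagging is: VERB VERB DET ADV VERB DET VERB.
Rule-by-rule: rule 1 holds; rule 2 holds.

DET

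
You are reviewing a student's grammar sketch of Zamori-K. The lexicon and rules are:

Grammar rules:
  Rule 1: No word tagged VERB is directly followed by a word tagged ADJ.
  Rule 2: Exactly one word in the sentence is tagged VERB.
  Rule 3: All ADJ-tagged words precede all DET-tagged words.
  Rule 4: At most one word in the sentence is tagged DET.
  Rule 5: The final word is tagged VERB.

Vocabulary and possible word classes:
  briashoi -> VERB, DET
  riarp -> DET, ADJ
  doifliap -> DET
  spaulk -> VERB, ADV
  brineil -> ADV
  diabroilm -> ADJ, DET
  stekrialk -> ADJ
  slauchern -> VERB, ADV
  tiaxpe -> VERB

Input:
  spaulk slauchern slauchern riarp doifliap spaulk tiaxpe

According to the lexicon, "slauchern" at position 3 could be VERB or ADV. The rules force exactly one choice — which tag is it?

Candidates per position — 1:spaulk {VERB,ADV}; 2:slauchern {VERB,ADV}; 3:slauchern {VERB,ADV}; 4:riarp {DET,ADJ}; 5:doifliap {DET}; 6:spaulk {VERB,ADV}; 7:tiaxpe {VERB}.
At position 1, choosing VERB makes rule 2 impossible to satisfy; hence ADV.
At position 2, choosing VERB makes rule 2 impossible to satisfy; hence ADV.
At position 3, choosing VERB makes rule 2 impossible to satisfy; hence ADV.
At position 4, choosing DET makes rule 4 impossible to satisfy; hence ADJ.
At position 6, choosing VERB makes rule 2 impossible to satisfy; hence ADV.
The unique satisfying tagging is: ADV ADV ADV ADJ DET ADV VERB.
Rule-by-rule: rule 1 satisfied; rule 2 satisfied; rule 3 satisfied; rule 4 satisfied; rule 5 satisfied.

ADV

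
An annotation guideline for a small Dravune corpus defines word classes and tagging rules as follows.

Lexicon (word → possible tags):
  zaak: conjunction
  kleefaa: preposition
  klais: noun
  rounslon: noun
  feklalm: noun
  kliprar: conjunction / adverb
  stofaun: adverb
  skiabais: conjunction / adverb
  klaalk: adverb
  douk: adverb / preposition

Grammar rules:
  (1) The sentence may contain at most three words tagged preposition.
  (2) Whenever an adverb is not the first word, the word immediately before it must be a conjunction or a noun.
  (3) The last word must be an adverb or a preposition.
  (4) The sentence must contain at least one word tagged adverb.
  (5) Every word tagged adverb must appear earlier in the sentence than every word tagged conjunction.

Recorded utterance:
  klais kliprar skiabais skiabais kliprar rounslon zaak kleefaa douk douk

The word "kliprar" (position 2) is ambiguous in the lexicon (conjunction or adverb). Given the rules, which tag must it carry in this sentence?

Candidates per position — 1:klais {noun}; 2:kliprar {conjunction,adverb}; 3:skiabais {conjunction,adverb}; 4:skiabais {conjunction,adverb}; 5:kliprar {conjunction,adverb}; 6:rounslon {noun}; 7:zaak {conjunction}; 8:kleefaa {preposition}; 9:douk {adverb,preposition}; 10:douk {adverb,preposition}.
Word 9 cannot be adverb — rule 2 would then fail for every completion. It is preposition.
Word 10 cannot be adverb — rule 2 would then fail for every completion. It is preposition.
Position 2: the remaining choice is settled jointly with positions 3, 4, 5 — only adverb at position 2 is part of a tagging that satisfies every rule.
The unique satisfying tagging is: noun adverb conjunction conjunction conjunction noun conjunction preposition preposition preposition.
Rule-by-rule: rule 1 holds; rule 2 holds; rule 3 holds; rule 4 holds; rule 5 holds.

adverb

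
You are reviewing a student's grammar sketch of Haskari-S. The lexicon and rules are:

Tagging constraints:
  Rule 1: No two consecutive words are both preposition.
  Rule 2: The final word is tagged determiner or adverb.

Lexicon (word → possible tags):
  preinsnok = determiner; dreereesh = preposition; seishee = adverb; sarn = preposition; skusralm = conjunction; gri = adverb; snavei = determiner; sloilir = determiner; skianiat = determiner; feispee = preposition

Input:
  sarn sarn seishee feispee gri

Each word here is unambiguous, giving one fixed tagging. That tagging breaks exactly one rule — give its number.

Fixed tagging: preposition preposition adverb preposition adverb.
Applying the rules: R1 ✗, R2 ✓.
Only rule 1 fails.

1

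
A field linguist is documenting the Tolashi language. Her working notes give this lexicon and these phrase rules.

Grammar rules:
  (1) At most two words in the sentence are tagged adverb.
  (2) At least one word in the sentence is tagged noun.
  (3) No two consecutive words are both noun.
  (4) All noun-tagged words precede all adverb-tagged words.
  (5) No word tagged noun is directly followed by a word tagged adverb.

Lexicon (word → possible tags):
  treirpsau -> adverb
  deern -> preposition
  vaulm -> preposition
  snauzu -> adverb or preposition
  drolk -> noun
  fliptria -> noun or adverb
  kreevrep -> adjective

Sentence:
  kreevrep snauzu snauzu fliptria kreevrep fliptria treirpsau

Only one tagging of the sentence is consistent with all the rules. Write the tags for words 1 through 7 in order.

adjective preposition preposition noun adjective adverb adverb

Candidates per position — 1:kreevrep {adjective}; 2:snauzu {adverb,preposition}; 3:snauzu {adverb,preposition}; 4:fliptria {noun,adverb}; 5:kreevrep {adjective}; 6:fliptria {noun,adverb}; 7:treirpsau {adverb}.
Position 6: noun is ruled out by rule 5; that leaves adverb.
Position 2: adverb is ruled out by rule 1; that leaves preposition.
Position 3: adverb is ruled out by rule 1; that leaves preposition.
Position 4: adverb is ruled out by rule 1; that leaves noun.
That leaves exactly one tagging: adjective preposition preposition noun adjective adverb adverb.
Checking: rule 1 holds; rule 2 holds; rule 3 holds; rule 4 holds; rule 5 holds.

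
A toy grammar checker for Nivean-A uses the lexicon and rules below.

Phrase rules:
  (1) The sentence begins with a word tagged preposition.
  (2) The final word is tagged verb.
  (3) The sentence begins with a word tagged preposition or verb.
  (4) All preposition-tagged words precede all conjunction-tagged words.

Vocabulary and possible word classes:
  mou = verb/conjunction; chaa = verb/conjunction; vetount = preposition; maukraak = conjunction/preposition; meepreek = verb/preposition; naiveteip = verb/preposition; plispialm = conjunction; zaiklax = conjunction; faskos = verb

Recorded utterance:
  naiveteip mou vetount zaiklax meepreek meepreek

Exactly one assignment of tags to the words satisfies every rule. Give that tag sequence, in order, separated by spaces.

preposition verb preposition conjunction verb verb

Candidates per position — 1:naiveteip {verb,preposition}; 2:mou {verb,conjunction}; 3:vetount {preposition}; 4:zaiklax {conjunction}; 5:meepreek {verb,preposition}; 6:meepreek {verb,preposition}.
Word 1 cannot be verb — rule 1 would then fail for every completion. It is preposition.
Word 2 cannot be conjunction — rule 4 would then fail for every completion. It is verb.
Word 5 cannot be preposition — rule 4 would then fail for every completion. It is verb.
Word 6 cannot be preposition — rule 2 would then fail for every completion. It is verb.
That leaves exactly one tagging: preposition verb preposition conjunction verb verb.
Check: rule 1 satisfied; rule 2 satisfied; rule 3 satisfied; rule 4 satisfied.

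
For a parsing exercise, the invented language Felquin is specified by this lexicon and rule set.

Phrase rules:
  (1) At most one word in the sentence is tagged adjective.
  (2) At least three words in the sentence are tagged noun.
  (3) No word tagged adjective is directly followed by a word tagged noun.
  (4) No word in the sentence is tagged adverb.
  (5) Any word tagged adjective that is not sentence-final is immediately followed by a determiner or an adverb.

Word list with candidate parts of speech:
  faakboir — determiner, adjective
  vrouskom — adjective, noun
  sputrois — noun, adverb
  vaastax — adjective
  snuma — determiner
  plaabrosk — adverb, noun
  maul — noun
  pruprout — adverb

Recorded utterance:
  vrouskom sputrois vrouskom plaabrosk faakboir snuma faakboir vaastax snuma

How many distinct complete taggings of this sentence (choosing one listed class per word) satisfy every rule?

1

Candidates per position — 1:vrouskom {adjective,noun}; 2:sputrois {noun,adverb}; 3:vrouskom {adjective,noun}; 4:plaabrosk {adverb,noun}; 5:faakboir {determiner,adjective}; 6:snuma {determiner}; 7:faakboir {determiner,adjective}; 8:vaastax {adjective}; 9:snuma {determiner}.
There are 64 candidate sequences in total.
The sequences that satisfy every rule: noun noun noun noun determiner determiner determiner adjective determiner.
Count = 1.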